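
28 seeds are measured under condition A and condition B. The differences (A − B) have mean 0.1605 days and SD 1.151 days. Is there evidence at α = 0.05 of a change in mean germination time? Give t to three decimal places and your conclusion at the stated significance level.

H0: μ_d = 0; H1: μ_d ≠ 0 (paired t-test on the differences, two-sided).
t = d̄/(s_d/√n) = 0.1605/(1.151/√28) = 0.738
df = n − 1 = 27
Two-sided p-value ≈ 0.467
Since p ≈ 0.467 > α = 0.05, fail to reject H0; the data do not provide sufficient evidence against H0.

t = 0.738; fail to reject H0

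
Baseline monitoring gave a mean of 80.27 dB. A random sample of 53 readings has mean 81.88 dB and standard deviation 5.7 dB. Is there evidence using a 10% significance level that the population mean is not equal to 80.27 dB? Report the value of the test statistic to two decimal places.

H0: μ = 80.27; H1: μ ≠ 80.27 (one-sample t-test, two-sided).
t = (x̄ − μ₀)/(s/√n) = (81.88 − 80.27)/(5.7/√53) = 2.06
df = n − 1 = 52
Two-sided p-value ≈ 0.045
Since p ≈ 0.045 < α = 0.1, reject H0; the data support H1.

2.06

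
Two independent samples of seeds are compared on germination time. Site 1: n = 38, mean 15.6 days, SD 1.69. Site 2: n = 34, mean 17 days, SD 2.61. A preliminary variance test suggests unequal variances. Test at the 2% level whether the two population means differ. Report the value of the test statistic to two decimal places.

Let group 1 = site 1, group 2 = site 2. H0: μ_1 = μ_2; H1: μ_1 ≠ μ_2 (Welch's two-sample t-test, two-sided).
t = (x̄_1 − x̄_2)/√(s_1²/n_1 + s_2²/n_2) = (15.6 − 17)/√(1.69²/38 + 2.61²/34) = -2.67
Welch–Satterthwaite df ≈ 55.44
Two-sided p-value ≈ 0.0100
Since p ≈ 0.0100 < α = 0.02, reject H0; the evidence is statistically significant.

-2.67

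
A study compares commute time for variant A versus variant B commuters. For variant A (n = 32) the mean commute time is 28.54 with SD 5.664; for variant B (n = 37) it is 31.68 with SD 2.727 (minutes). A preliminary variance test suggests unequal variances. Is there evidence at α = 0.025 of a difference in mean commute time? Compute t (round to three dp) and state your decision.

Let group 1 = variant A, group 2 = variant B. H0: μ_1 = μ_2; H1: μ_1 ≠ μ_2 (Welch's two-sample t-test, two-sided).
t = (x̄_1 − x̄_2)/√(s_1²/n_1 + s_2²/n_2) = (28.54 − 31.68)/√(5.664²/32 + 2.727²/37) = -2.862
Welch–Satterthwaite df ≈ 43.18
Two-sided p-value ≈ 0.006
Since p ≈ 0.006 < α = 0.025, reject H0; the evidence is statistically significant.

t = -2.862; reject H0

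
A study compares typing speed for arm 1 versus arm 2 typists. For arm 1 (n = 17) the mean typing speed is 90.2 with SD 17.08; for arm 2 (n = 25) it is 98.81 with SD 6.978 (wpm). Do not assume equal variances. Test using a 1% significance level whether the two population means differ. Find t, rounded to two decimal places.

Let group 1 = arm 1, group 2 = arm 2. H0: μ_1 = μ_2; H1: μ_1 ≠ μ_2 (Welch's two-sample t-test, two-sided).
t = (x̄_1 − x̄_2)/√(s_1²/n_1 + s_2²/n_2) = (90.2 − 98.81)/√(17.08²/17 + 6.978²/25) = -1.97
Welch–Satterthwaite df ≈ 19.67
Two-sided p-value ≈ 0.0631
Since p ≈ 0.0631 > α = 0.01, fail to reject H0; the data do not provide sufficient evidence against H0.

-1.97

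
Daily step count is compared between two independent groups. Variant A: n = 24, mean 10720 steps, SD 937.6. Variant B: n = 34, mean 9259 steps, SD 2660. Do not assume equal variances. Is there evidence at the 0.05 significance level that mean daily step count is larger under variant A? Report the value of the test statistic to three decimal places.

2.953

Let group 1 = variant A, group 2 = variant B. H0: μ_1 = μ_2; H1: μ_1 > μ_2 (Welch's two-sample t-test, right-tailed).
t = (x̄_1 − x̄_2)/√(s_1²/n_1 + s_2²/n_2) = (10720 − 9259)/√(937.6²/24 + 2660²/34) = 2.953
Welch–Satterthwaite df ≈ 43.70
p-value = P(T ≥ 2.953) ≈ 0.003
Since p ≈ 0.003 < α = 0.05, reject H0; the evidence is statistically significant.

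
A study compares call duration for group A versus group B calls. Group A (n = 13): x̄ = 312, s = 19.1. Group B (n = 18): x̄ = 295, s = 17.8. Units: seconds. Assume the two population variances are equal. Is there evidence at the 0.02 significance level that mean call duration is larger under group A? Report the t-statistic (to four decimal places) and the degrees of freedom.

Let group 1 = group A, group 2 = group B. H0: μ_1 = μ_2; H1: μ_1 > μ_2 (two-sample pooled-variance t-test, right-tailed).
s_p² = [(13−1)·19.1² + (18−1)·17.8²]/(13+18−2) = 336.69
t = (312 − 295)/√[336.69·(1/13 + 1/18)] = 2.5454
df = n₁ + n₂ − 2 = 29
p-value = P(T ≥ 2.5454) ≈ 0.0082
Since p ≈ 0.0082 < α = 0.02, reject H0; the data support H1.

t = 2.5454, df = 29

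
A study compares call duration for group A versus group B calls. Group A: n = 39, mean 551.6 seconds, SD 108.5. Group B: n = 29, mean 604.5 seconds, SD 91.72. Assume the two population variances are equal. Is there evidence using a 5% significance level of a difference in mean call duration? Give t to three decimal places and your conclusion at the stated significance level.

t = -2.121; reject H0

Let group 1 = group A, group 2 = group B. H0: μ_1 = μ_2; H1: μ_1 ≠ μ_2 (two-sample pooled-variance t-test, two-sided).
s_p² = [(39−1)·108.5² + (29−1)·91.72²]/(39+29−2) = 10346.9
t = (551.6 − 604.5)/√[10346.9·(1/39 + 1/29)] = -2.121
df = n₁ + n₂ − 2 = 66
Two-sided p-value ≈ 0.038
Since p ≈ 0.038 < α = 0.05, reject H0; the data support H1.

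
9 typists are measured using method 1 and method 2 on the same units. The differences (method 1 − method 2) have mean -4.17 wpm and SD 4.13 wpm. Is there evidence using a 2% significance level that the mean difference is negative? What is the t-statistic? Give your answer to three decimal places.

H0: μ_d = 0; H1: μ_d < 0 (paired t-test on the differences, left-tailed).
t = d̄/(s_d/√n) = -4.17/(4.13/√9) = -3.029
df = n − 1 = 8
p-value = P(T ≤ -3.029) ≈ 0.008
Since p ≈ 0.008 < α = 0.02, reject H0; the data support H1.

-3.029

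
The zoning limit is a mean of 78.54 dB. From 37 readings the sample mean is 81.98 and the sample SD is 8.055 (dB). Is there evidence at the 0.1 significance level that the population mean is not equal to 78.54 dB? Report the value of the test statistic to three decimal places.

2.598

H0: μ = 78.54; H1: μ ≠ 78.54 (one-sample t-test, two-sided).
t = (x̄ − μ₀)/(s/√n) = (81.98 − 78.54)/(8.055/√37) = 2.598
df = n − 1 = 36
Two-sided p-value ≈ 0.0135
Since p ≈ 0.0135 < α = 0.1, reject H0; the data support H1.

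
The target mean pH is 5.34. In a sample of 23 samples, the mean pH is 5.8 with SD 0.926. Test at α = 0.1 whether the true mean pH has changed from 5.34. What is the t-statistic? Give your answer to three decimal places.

2.382

H0: μ = 5.34; H1: μ ≠ 5.34 (one-sample t-test, two-sided).
t = (x̄ − μ₀)/(s/√n) = (5.8 − 5.34)/(0.926/√23) = 2.382
df = n − 1 = 22
Two-sided p-value ≈ 0.0263
Since p ≈ 0.0263 < α = 0.1, reject H0; the evidence is statistically significant.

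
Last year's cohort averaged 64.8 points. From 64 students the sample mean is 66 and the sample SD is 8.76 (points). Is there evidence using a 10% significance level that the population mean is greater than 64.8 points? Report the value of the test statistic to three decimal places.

1.096

H0: μ = 64.8; H1: μ > 64.8 (one-sample t-test, right-tailed).
t = (x̄ − μ₀)/(s/√n) = (66 − 64.8)/(8.76/√64) = 1.096
df = n − 1 = 63
p-value = P(T ≥ 1.096) ≈ 0.139
Since p ≈ 0.139 > α = 0.1, fail to reject H0; the evidence is not statistically significant.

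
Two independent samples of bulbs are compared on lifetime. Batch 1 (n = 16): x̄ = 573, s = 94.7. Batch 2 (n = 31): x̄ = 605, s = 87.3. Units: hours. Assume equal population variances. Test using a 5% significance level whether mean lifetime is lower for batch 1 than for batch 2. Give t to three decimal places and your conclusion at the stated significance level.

t = -1.157; fail to reject H0

Let group 1 = batch 1, group 2 = batch 2. H0: μ_1 = μ_2; H1: μ_1 < μ_2 (two-sample pooled-variance t-test, left-tailed).
s_p² = [(16−1)·94.7² + (31−1)·87.3²]/(16+31−2) = 8070.22
t = (573 − 605)/√[8070.22·(1/16 + 1/31)] = -1.157
df = n₁ + n₂ − 2 = 45
p-value = P(T ≤ -1.157) ≈ 0.1267
Since p ≈ 0.1267 > α = 0.05, fail to reject H0; the data do not provide sufficient evidence against H0.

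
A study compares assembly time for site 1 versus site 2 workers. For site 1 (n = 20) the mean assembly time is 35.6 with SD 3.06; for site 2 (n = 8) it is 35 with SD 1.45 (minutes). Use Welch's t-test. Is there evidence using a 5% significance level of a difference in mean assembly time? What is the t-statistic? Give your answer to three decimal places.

0.702

Let group 1 = site 1, group 2 = site 2. H0: μ_1 = μ_2; H1: μ_1 ≠ μ_2 (Welch's two-sample t-test, two-sided).
t = (x̄_1 − x̄_2)/√(s_1²/n_1 + s_2²/n_2) = (35.6 − 35)/√(3.06²/20 + 1.45²/8) = 0.702
Welch–Satterthwaite df ≈ 24.97
Two-sided p-value ≈ 0.489
Since p ≈ 0.489 > α = 0.05, fail to reject H0; the data do not provide sufficient evidence against H0.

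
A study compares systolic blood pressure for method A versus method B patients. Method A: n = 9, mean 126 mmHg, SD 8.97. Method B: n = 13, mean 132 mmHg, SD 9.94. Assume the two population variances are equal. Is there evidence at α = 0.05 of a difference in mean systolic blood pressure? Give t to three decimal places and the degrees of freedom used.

Let group 1 = method A, group 2 = method B. H0: μ_1 = μ_2; H1: μ_1 ≠ μ_2 (two-sample pooled-variance t-test, two-sided).
s_p² = [(9−1)·8.97² + (13−1)·9.94²]/(9+13−2) = 91.4665
t = (126 − 132)/√[91.4665·(1/9 + 1/13)] = -1.447
df = n₁ + n₂ − 2 = 20
Two-sided p-value ≈ 0.1635
Since p ≈ 0.1635 > α = 0.05, fail to reject H0; the evidence is not statistically significant.

t = -1.447, df = 20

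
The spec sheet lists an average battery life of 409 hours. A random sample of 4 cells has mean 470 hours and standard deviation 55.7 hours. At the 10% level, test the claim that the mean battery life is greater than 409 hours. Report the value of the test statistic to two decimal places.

H0: μ = 409; H1: μ > 409 (one-sample t-test, right-tailed).
t = (x̄ − μ₀)/(s/√n) = (470 − 409)/(55.7/√4) = 2.19
df = n − 1 = 3
p-value = P(T ≥ 2.19) ≈ 0.058
Since p ≈ 0.058 < α = 0.1, reject H0; the evidence is statistically significant.

2.19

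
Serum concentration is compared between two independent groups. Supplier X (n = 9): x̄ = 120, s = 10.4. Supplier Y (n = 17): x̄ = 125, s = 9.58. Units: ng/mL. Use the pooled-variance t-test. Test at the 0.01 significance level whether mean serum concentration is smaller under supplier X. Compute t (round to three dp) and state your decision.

t = -1.230; fail to reject H0

Let group 1 = supplier X, group 2 = supplier Y. H0: μ_1 = μ_2; H1: μ_1 < μ_2 (two-sample pooled-variance t-test, left-tailed).
s_p² = [(9−1)·10.4² + (17−1)·9.58²]/(9+17−2) = 97.2376
t = (120 − 125)/√[97.2376·(1/9 + 1/17)] = -1.230
df = n₁ + n₂ − 2 = 24
p-value = P(T ≤ -1.230) ≈ 0.115
Since p ≈ 0.115 > α = 0.01, fail to reject H0; the data do not provide sufficient evidence against H0.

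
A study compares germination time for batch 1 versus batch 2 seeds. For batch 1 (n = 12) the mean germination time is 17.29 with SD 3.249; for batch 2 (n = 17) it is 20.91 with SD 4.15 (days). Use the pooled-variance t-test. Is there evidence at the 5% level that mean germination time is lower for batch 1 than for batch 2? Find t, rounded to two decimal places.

Let group 1 = batch 1, group 2 = batch 2. H0: μ_1 = μ_2; H1: μ_1 < μ_2 (two-sample pooled-variance t-test, left-tailed).
s_p² = [(12−1)·3.249² + (17−1)·4.15²]/(12+17−2) = 14.5065
t = (17.29 − 20.91)/√[14.5065·(1/12 + 1/17)] = -2.52
df = n₁ + n₂ − 2 = 27
p-value = P(T ≤ -2.52) ≈ 0.009
Since p ≈ 0.009 < α = 0.05, reject H0; the evidence is statistically significant.

-2.52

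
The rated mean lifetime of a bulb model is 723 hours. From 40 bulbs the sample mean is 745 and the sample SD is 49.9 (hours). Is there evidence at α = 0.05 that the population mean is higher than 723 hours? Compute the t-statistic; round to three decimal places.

H0: μ = 723; H1: μ > 723 (one-sample t-test, right-tailed).
t = (x̄ − μ₀)/(s/√n) = (745 − 723)/(49.9/√40) = 2.788
df = n − 1 = 39
p-value = P(T ≥ 2.788) ≈ 0.004
Since p ≈ 0.004 < α = 0.05, reject H0; the evidence is statistically significant.

2.788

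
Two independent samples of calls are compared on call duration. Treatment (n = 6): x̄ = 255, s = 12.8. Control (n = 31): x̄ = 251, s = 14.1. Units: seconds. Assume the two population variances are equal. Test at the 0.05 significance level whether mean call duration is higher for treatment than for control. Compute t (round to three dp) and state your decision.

t = 0.644; fail to reject H0

Let group 1 = treatment, group 2 = control. H0: μ_1 = μ_2; H1: μ_1 > μ_2 (two-sample pooled-variance t-test, right-tailed).
s_p² = [(6−1)·12.8² + (31−1)·14.1²]/(6+31−2) = 193.814
t = (255 − 251)/√[193.814·(1/6 + 1/31)] = 0.644
df = n₁ + n₂ − 2 = 35
p-value = P(T ≥ 0.644) ≈ 0.2618
Since p ≈ 0.2618 > α = 0.05, fail to reject H0; the evidence is not statistically significant.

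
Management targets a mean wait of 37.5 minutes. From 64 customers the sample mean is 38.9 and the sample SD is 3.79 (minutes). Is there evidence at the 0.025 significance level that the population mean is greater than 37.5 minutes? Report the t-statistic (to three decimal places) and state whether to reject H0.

t = 2.955; reject H0

H0: μ = 37.5; H1: μ > 37.5 (one-sample t-test, right-tailed).
t = (x̄ − μ₀)/(s/√n) = (38.9 − 37.5)/(3.79/√64) = 2.955
df = n − 1 = 63
p-value = P(T ≥ 2.955) ≈ 0.002
Since p ≈ 0.002 < α = 0.025, reject H0; the evidence is statistically significant.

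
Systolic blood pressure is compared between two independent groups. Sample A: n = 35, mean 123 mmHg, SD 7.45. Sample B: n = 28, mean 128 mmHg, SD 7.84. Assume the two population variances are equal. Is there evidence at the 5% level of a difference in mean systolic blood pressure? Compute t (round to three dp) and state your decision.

Let group 1 = sample A, group 2 = sample B. H0: μ_1 = μ_2; H1: μ_1 ≠ μ_2 (two-sample pooled-variance t-test, two-sided).
s_p² = [(35−1)·7.45² + (28−1)·7.84²]/(35+28−2) = 58.1419
t = (123 − 128)/√[58.1419·(1/35 + 1/28)] = -2.586
df = n₁ + n₂ − 2 = 61
Two-sided p-value ≈ 0.012
Since p ≈ 0.012 < α = 0.05, reject H0; the data support H1.

t = -2.586; reject H0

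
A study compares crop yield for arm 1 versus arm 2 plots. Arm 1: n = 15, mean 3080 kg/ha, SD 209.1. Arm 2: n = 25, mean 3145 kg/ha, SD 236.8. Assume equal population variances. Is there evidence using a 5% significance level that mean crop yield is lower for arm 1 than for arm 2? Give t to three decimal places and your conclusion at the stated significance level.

t = -0.877; fail to reject H0

Let group 1 = arm 1, group 2 = arm 2. H0: μ_1 = μ_2; H1: μ_1 < μ_2 (two-sample pooled-variance t-test, left-tailed).
s_p² = [(15−1)·209.1² + (25−1)·236.8²]/(15+25−2) = 51523.7
t = (3080 − 3145)/√[51523.7·(1/15 + 1/25)] = -0.877
df = n₁ + n₂ − 2 = 38
p-value = P(T ≤ -0.877) ≈ 0.1931
Since p ≈ 0.1931 > α = 0.05, fail to reject H0; the data do not provide sufficient evidence against H0.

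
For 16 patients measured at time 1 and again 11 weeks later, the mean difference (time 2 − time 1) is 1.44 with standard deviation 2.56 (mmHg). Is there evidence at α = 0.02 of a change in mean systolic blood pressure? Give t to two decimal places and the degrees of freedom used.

H0: μ_d = 0; H1: μ_d ≠ 0 (paired t-test on the differences, two-sided).
t = d̄/(s_d/√n) = 1.44/(2.56/√16) = 2.25
df = n − 1 = 15
Two-sided p-value ≈ 0.0399
Since p ≈ 0.0399 > α = 0.02, fail to reject H0; the evidence is not statistically significant.

t = 2.25, df = 15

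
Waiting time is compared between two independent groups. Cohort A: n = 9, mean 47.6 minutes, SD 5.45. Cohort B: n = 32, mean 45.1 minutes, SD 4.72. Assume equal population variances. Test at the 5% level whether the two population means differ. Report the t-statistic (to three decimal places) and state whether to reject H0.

t = 1.358; fail to reject H0

Let group 1 = cohort A, group 2 = cohort B. H0: μ_1 = μ_2; H1: μ_1 ≠ μ_2 (two-sample pooled-variance t-test, two-sided).
s_p² = [(9−1)·5.45² + (32−1)·4.72²]/(9+32−2) = 23.8013
t = (47.6 − 45.1)/√[23.8013·(1/9 + 1/32)] = 1.358
df = n₁ + n₂ − 2 = 39
Two-sided p-value ≈ 0.182
Since p ≈ 0.182 > α = 0.05, fail to reject H0; the data do not provide sufficient evidence against H0.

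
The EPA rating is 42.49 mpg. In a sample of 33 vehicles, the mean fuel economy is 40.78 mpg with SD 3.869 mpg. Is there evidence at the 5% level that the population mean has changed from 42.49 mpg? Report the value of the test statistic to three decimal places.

H0: μ = 42.49; H1: μ ≠ 42.49 (one-sample t-test, two-sided).
t = (x̄ − μ₀)/(s/√n) = (40.78 − 42.49)/(3.869/√33) = -2.539
df = n − 1 = 32
Two-sided p-value ≈ 0.0162
Since p ≈ 0.0162 < α = 0.05, reject H0; the evidence is statistically significant.

-2.539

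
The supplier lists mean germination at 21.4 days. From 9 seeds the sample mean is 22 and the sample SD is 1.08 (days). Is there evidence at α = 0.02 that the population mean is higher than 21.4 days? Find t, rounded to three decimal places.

H0: μ = 21.4; H1: μ > 21.4 (one-sample t-test, right-tailed).
t = (x̄ − μ₀)/(s/√n) = (22 − 21.4)/(1.08/√9) = 1.667
df = n − 1 = 8
p-value = P(T ≥ 1.667) ≈ 0.067
Since p ≈ 0.067 > α = 0.02, fail to reject H0; the data do not provide sufficient evidence against H0.

1.667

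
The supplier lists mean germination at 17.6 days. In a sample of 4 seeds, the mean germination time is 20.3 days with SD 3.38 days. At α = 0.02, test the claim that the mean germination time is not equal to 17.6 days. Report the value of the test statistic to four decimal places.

H0: μ = 17.6; H1: μ ≠ 17.6 (one-sample t-test, two-sided).
t = (x̄ − μ₀)/(s/√n) = (20.3 − 17.6)/(3.38/√4) = 1.5976
df = n − 1 = 3
Two-sided p-value ≈ 0.208
Since p ≈ 0.208 > α = 0.02, fail to reject H0; the data do not provide sufficient evidence against H0.

1.5976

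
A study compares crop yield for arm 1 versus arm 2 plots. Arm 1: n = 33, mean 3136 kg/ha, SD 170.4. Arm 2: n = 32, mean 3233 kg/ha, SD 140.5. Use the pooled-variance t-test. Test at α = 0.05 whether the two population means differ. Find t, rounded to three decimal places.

Let group 1 = arm 1, group 2 = arm 2. H0: μ_1 = μ_2; H1: μ_1 ≠ μ_2 (two-sample pooled-variance t-test, two-sided).
s_p² = [(33−1)·170.4² + (32−1)·140.5²]/(33+32−2) = 24462
t = (3136 − 3233)/√[24462·(1/33 + 1/32)] = -2.500
df = n₁ + n₂ − 2 = 63
Two-sided p-value ≈ 0.015
Since p ≈ 0.015 < α = 0.05, reject H0; the data support H1.

-2.500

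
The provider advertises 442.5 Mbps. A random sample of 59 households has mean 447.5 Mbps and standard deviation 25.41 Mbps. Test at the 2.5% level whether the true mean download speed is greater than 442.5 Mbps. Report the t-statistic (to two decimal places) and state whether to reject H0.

H0: μ = 442.5; H1: μ > 442.5 (one-sample t-test, right-tailed).
t = (x̄ − μ₀)/(s/√n) = (447.5 − 442.5)/(25.41/√59) = 1.51
df = n − 1 = 58
p-value = P(T ≥ 1.51) ≈ 0.0681
Since p ≈ 0.0681 > α = 0.025, fail to reject H0; the evidence is not statistically significant.

t = 1.51; fail to reject H0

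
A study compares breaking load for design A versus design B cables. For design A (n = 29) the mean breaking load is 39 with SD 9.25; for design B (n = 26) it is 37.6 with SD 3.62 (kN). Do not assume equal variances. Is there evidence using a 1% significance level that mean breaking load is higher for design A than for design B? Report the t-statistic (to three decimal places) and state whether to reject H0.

t = 0.753; fail to reject H0

Let group 1 = design A, group 2 = design B. H0: μ_1 = μ_2; H1: μ_1 > μ_2 (Welch's two-sample t-test, right-tailed).
t = (x̄_1 − x̄_2)/√(s_1²/n_1 + s_2²/n_2) = (39 − 37.6)/√(9.25²/29 + 3.62²/26) = 0.753
Welch–Satterthwaite df ≈ 37.17
p-value = P(T ≥ 0.753) ≈ 0.2280
Since p ≈ 0.2280 > α = 0.01, fail to reject H0; the evidence is not statistically significant.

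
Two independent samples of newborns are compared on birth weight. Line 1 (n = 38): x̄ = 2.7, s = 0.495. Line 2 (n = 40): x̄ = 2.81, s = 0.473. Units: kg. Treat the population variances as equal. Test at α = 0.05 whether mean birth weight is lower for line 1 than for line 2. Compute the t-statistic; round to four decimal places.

-1.0036

Let group 1 = line 1, group 2 = line 2. H0: μ_1 = μ_2; H1: μ_1 < μ_2 (two-sample pooled-variance t-test, left-tailed).
s_p² = [(38−1)·0.495² + (40−1)·0.473²]/(38+40−2) = 0.234097
t = (2.7 − 2.81)/√[0.234097·(1/38 + 1/40)] = -1.0036
df = n₁ + n₂ − 2 = 76
p-value = P(T ≤ -1.0036) ≈ 0.159
Since p ≈ 0.159 > α = 0.05, fail to reject H0; the evidence is not statistically significant.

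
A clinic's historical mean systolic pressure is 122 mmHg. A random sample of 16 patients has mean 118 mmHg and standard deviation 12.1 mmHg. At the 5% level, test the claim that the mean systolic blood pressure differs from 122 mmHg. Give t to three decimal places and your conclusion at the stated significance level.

t = -1.322; fail to reject H0

H0: μ = 122; H1: μ ≠ 122 (one-sample t-test, two-sided).
t = (x̄ − μ₀)/(s/√n) = (118 − 122)/(12.1/√16) = -1.322
df = n − 1 = 15
Two-sided p-value ≈ 0.2059
Since p ≈ 0.2059 > α = 0.05, fail to reject H0; the data do not provide sufficient evidence against H0.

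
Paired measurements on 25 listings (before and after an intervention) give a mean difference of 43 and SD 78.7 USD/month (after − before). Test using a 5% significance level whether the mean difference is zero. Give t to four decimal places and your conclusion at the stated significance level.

H0: μ_d = 0; H1: μ_d ≠ 0 (paired t-test on the differences, two-sided).
t = d̄/(s_d/√n) = 43/(78.7/√25) = 2.7319
df = n − 1 = 24
Two-sided p-value ≈ 0.0116
Since p ≈ 0.0116 < α = 0.05, reject H0; the data support H1.

t = 2.7319; reject H0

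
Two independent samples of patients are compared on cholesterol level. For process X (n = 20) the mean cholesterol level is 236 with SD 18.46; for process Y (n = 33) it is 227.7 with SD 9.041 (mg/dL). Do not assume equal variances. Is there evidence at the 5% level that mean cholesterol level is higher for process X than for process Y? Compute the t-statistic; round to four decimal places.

Let group 1 = process X, group 2 = process Y. H0: μ_1 = μ_2; H1: μ_1 > μ_2 (Welch's two-sample t-test, right-tailed).
t = (x̄_1 − x̄_2)/√(s_1²/n_1 + s_2²/n_2) = (236 − 227.7)/√(18.46²/20 + 9.041²/33) = 1.8788
Welch–Satterthwaite df ≈ 24.62
p-value = P(T ≥ 1.8788) ≈ 0.0361
Since p ≈ 0.0361 < α = 0.05, reject H0; the data support H1.

1.8788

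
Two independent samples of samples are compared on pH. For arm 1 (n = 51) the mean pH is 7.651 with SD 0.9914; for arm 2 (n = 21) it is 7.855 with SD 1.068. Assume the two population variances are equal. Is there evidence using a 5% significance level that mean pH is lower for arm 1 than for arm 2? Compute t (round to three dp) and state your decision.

t = -0.776; fail to reject H0

Let group 1 = arm 1, group 2 = arm 2. H0: μ_1 = μ_2; H1: μ_1 < μ_2 (two-sample pooled-variance t-test, left-tailed).
s_p² = [(51−1)·0.9914² + (21−1)·1.068²]/(51+21−2) = 1.02795
t = (7.651 − 7.855)/√[1.02795·(1/51 + 1/21)] = -0.776
df = n₁ + n₂ − 2 = 70
p-value = P(T ≤ -0.776) ≈ 0.2202
Since p ≈ 0.2202 > α = 0.05, fail to reject H0; the data do not provide sufficient evidence against H0.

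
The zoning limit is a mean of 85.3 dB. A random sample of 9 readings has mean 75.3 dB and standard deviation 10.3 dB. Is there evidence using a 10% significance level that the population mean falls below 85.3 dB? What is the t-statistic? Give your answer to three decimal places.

-2.913

H0: μ = 85.3; H1: μ < 85.3 (one-sample t-test, left-tailed).
t = (x̄ − μ₀)/(s/√n) = (75.3 − 85.3)/(10.3/√9) = -2.913
df = n − 1 = 8
p-value = P(T ≤ -2.913) ≈ 0.0098
Since p ≈ 0.0098 < α = 0.1, reject H0; the evidence is statistically significant.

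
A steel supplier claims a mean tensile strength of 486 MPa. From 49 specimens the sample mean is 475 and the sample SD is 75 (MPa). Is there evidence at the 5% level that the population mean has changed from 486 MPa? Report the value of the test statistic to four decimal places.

H0: μ = 486; H1: μ ≠ 486 (one-sample t-test, two-sided).
t = (x̄ − μ₀)/(s/√n) = (475 − 486)/(75/√49) = -1.0267
df = n − 1 = 48
Two-sided p-value ≈ 0.3097
Since p ≈ 0.3097 > α = 0.05, fail to reject H0; the evidence is not statistically significant.

-1.0267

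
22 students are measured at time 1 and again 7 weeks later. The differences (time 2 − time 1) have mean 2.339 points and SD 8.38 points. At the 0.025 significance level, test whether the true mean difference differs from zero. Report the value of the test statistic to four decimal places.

H0: μ_d = 0; H1: μ_d ≠ 0 (paired t-test on the differences, two-sided).
t = d̄/(s_d/√n) = 2.339/(8.38/√22) = 1.3092
df = n − 1 = 21
Two-sided p-value ≈ 0.2046
Since p ≈ 0.2046 > α = 0.025, fail to reject H0; the data do not provide sufficient evidence against H0.

1.3092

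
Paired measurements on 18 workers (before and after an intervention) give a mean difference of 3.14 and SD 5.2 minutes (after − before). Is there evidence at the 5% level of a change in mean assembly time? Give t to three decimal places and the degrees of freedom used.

H0: μ_d = 0; H1: μ_d ≠ 0 (paired t-test on the differences, two-sided).
t = d̄/(s_d/√n) = 3.14/(5.2/√18) = 2.562
df = n − 1 = 17
Two-sided p-value ≈ 0.0202
Since p ≈ 0.0202 < α = 0.05, reject H0; the data support H1.

t = 2.562, df = 17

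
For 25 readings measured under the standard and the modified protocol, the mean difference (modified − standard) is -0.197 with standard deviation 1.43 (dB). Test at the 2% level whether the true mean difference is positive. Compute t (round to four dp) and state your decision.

t = -0.6888; fail to reject H0

H0: μ_d = 0; H1: μ_d > 0 (paired t-test on the differences, right-tailed).
t = d̄/(s_d/√n) = -0.197/(1.43/√25) = -0.6888
df = n − 1 = 24
p-value = P(T ≥ -0.6888) ≈ 0.751
Since p ≈ 0.751 > α = 0.02, fail to reject H0; the data do not provide sufficient evidence against H0.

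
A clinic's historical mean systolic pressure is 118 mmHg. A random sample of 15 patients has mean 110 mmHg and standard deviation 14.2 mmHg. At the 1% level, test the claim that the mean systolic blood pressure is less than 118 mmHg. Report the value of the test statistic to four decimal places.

H0: μ = 118; H1: μ < 118 (one-sample t-test, left-tailed).
t = (x̄ − μ₀)/(s/√n) = (110 − 118)/(14.2/√15) = -2.1820
df = n − 1 = 14
p-value = P(T ≤ -2.1820) ≈ 0.023
Since p ≈ 0.023 > α = 0.01, fail to reject H0; the data do not provide sufficient evidence against H0.

-2.1820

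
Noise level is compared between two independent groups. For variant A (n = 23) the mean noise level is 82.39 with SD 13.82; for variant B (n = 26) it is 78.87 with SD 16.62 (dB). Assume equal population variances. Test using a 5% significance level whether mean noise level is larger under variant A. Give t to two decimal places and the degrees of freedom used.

Let group 1 = variant A, group 2 = variant B. H0: μ_1 = μ_2; H1: μ_1 > μ_2 (two-sample pooled-variance t-test, right-tailed).
s_p² = [(23−1)·13.82² + (26−1)·16.62²]/(23+26−2) = 236.329
t = (82.39 − 78.87)/√[236.329·(1/23 + 1/26)] = 0.80
df = n₁ + n₂ − 2 = 47
p-value = P(T ≥ 0.80) ≈ 0.2139
Since p ≈ 0.2139 > α = 0.05, fail to reject H0; the data do not provide sufficient evidence against H0.

t = 0.80, df = 47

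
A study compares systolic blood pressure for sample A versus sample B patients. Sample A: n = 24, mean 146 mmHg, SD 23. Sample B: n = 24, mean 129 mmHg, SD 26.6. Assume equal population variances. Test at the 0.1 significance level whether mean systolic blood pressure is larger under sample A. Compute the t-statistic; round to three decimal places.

Let group 1 = sample A, group 2 = sample B. H0: μ_1 = μ_2; H1: μ_1 > μ_2 (two-sample pooled-variance t-test, right-tailed).
s_p² = [(24−1)·23² + (24−1)·26.6²]/(24+24−2) = 618.28
t = (146 − 129)/√[618.28·(1/24 + 1/24)] = 2.368
df = n₁ + n₂ − 2 = 46
p-value = P(T ≥ 2.368) ≈ 0.011
Since p ≈ 0.011 < α = 0.1, reject H0; the evidence is statistically significant.

2.368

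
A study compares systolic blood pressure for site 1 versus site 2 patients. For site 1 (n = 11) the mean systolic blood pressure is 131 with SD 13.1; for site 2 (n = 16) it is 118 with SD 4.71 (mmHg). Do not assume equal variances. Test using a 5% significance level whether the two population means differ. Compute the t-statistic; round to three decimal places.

3.154

Let group 1 = site 1, group 2 = site 2. H0: μ_1 = μ_2; H1: μ_1 ≠ μ_2 (Welch's two-sample t-test, two-sided).
t = (x̄_1 − x̄_2)/√(s_1²/n_1 + s_2²/n_2) = (131 − 118)/√(13.1²/11 + 4.71²/16) = 3.154
Welch–Satterthwaite df ≈ 11.79
Two-sided p-value ≈ 0.0085
Since p ≈ 0.0085 < α = 0.05, reject H0; the evidence is statistically significant.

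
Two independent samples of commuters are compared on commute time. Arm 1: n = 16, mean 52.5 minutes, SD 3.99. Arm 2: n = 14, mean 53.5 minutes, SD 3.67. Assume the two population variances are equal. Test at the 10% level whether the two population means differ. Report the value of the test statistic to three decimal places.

Let group 1 = arm 1, group 2 = arm 2. H0: μ_1 = μ_2; H1: μ_1 ≠ μ_2 (two-sample pooled-variance t-test, two-sided).
s_p² = [(16−1)·3.99² + (14−1)·3.67²]/(16+14−2) = 14.782
t = (52.5 − 53.5)/√[14.782·(1/16 + 1/14)] = -0.711
df = n₁ + n₂ − 2 = 28
Two-sided p-value ≈ 0.483
Since p ≈ 0.483 > α = 0.1, fail to reject H0; the data do not provide sufficient evidence against H0.

-0.711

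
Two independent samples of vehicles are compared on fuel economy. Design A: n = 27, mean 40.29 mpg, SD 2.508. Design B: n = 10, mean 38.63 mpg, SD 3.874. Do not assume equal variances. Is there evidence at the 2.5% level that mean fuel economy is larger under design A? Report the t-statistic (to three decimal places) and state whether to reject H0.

t = 1.261; fail to reject H0

Let group 1 = design A, group 2 = design B. H0: μ_1 = μ_2; H1: μ_1 > μ_2 (Welch's two-sample t-test, right-tailed).
t = (x̄_1 − x̄_2)/√(s_1²/n_1 + s_2²/n_2) = (40.29 − 38.63)/√(2.508²/27 + 3.874²/10) = 1.261
Welch–Satterthwaite df ≈ 11.91
p-value = P(T ≥ 1.261) ≈ 0.116
Since p ≈ 0.116 > α = 0.025, fail to reject H0; the evidence is not statistically significant.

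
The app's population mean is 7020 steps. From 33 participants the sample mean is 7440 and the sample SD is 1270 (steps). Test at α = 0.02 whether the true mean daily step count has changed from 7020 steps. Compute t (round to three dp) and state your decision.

H0: μ = 7020; H1: μ ≠ 7020 (one-sample t-test, two-sided).
t = (x̄ − μ₀)/(s/√n) = (7440 − 7020)/(1270/√33) = 1.900
df = n − 1 = 32
Two-sided p-value ≈ 0.0665
Since p ≈ 0.0665 > α = 0.02, fail to reject H0; the evidence is not statistically significant.

t = 1.900; fail to reject H0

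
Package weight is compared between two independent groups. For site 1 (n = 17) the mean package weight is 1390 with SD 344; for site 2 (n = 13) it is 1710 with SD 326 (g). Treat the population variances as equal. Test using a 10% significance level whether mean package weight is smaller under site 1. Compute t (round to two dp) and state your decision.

t = -2.58; reject H0

Let group 1 = site 1, group 2 = site 2. H0: μ_1 = μ_2; H1: μ_1 < μ_2 (two-sample pooled-variance t-test, left-tailed).
s_p² = [(17−1)·344² + (13−1)·326²]/(17+13−2) = 113167
t = (1390 − 1710)/√[113167·(1/17 + 1/13)] = -2.58
df = n₁ + n₂ − 2 = 28
p-value = P(T ≤ -2.58) ≈ 0.0077
Since p ≈ 0.0077 < α = 0.1, reject H0; the data support H1.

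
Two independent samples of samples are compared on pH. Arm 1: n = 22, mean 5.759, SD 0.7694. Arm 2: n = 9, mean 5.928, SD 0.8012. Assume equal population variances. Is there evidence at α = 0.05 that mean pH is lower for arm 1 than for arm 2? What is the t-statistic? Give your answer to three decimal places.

-0.549

Let group 1 = arm 1, group 2 = arm 2. H0: μ_1 = μ_2; H1: μ_1 < μ_2 (two-sample pooled-variance t-test, left-tailed).
s_p² = [(22−1)·0.7694² + (9−1)·0.8012²]/(22+9−2) = 0.605754
t = (5.759 − 5.928)/√[0.605754·(1/22 + 1/9)] = -0.549
df = n₁ + n₂ − 2 = 29
p-value = P(T ≤ -0.549) ≈ 0.294
Since p ≈ 0.294 > α = 0.05, fail to reject H0; the evidence is not statistically significant.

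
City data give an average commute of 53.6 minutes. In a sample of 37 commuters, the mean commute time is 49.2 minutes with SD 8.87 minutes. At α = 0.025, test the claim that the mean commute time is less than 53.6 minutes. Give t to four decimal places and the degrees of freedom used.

t = -3.0174, df = 36

H0: μ = 53.6; H1: μ < 53.6 (one-sample t-test, left-tailed).
t = (x̄ − μ₀)/(s/√n) = (49.2 − 53.6)/(8.87/√37) = -3.0174
df = n − 1 = 36
p-value = P(T ≤ -3.0174) ≈ 0.0023
Since p ≈ 0.0023 < α = 0.025, reject H0; the data support H1.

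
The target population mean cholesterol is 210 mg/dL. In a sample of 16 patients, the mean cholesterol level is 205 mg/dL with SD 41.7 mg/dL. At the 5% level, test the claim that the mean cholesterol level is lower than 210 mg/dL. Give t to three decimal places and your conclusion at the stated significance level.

t = -0.480; fail to reject H0

H0: μ = 210; H1: μ < 210 (one-sample t-test, left-tailed).
t = (x̄ − μ₀)/(s/√n) = (205 − 210)/(41.7/√16) = -0.480
df = n − 1 = 15
p-value = P(T ≤ -0.480) ≈ 0.3192
Since p ≈ 0.3192 > α = 0.05, fail to reject H0; the data do not provide sufficient evidence against H0.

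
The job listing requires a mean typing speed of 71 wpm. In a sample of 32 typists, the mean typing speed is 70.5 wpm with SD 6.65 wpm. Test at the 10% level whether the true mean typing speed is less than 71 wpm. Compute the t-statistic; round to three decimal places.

H0: μ = 71; H1: μ < 71 (one-sample t-test, left-tailed).
t = (x̄ − μ₀)/(s/√n) = (70.5 − 71)/(6.65/√32) = -0.425
df = n − 1 = 31
p-value = P(T ≤ -0.425) ≈ 0.3368
Since p ≈ 0.3368 > α = 0.1, fail to reject H0; the data do not provide sufficient evidence against H0.

-0.425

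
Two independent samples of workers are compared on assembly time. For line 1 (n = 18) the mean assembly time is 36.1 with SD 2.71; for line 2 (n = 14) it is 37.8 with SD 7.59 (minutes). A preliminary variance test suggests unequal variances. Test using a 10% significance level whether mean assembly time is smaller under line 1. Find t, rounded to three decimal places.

-0.799

Let group 1 = line 1, group 2 = line 2. H0: μ_1 = μ_2; H1: μ_1 < μ_2 (Welch's two-sample t-test, left-tailed).
t = (x̄_1 − x̄_2)/√(s_1²/n_1 + s_2²/n_2) = (36.1 − 37.8)/√(2.71²/18 + 7.59²/14) = -0.799
Welch–Satterthwaite df ≈ 15.59
p-value = P(T ≤ -0.799) ≈ 0.2180
Since p ≈ 0.2180 > α = 0.1, fail to reject H0; the data do not provide sufficient evidence against H0.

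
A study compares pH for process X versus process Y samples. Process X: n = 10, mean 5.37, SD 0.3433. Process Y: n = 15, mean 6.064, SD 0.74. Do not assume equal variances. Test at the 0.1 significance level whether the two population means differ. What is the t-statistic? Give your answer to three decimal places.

Let group 1 = process X, group 2 = process Y. H0: μ_1 = μ_2; H1: μ_1 ≠ μ_2 (Welch's two-sample t-test, two-sided).
t = (x̄_1 − x̄_2)/√(s_1²/n_1 + s_2²/n_2) = (5.37 − 6.064)/√(0.3433²/10 + 0.74²/15) = -3.158
Welch–Satterthwaite df ≈ 21.08
Two-sided p-value ≈ 0.005
Since p ≈ 0.005 < α = 0.1, reject H0; the evidence is statistically significant.

-3.158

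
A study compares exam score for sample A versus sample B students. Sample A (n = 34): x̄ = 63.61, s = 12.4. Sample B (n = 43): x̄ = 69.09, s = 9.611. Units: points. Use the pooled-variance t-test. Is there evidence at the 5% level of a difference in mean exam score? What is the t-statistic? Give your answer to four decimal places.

-2.1854

Let group 1 = sample A, group 2 = sample B. H0: μ_1 = μ_2; H1: μ_1 ≠ μ_2 (two-sample pooled-variance t-test, two-sided).
s_p² = [(34−1)·12.4² + (43−1)·9.611²]/(34+43−2) = 119.382
t = (63.61 − 69.09)/√[119.382·(1/34 + 1/43)] = -2.1854
df = n₁ + n₂ − 2 = 75
Two-sided p-value ≈ 0.0320
Since p ≈ 0.0320 < α = 0.05, reject H0; the evidence is statistically significant.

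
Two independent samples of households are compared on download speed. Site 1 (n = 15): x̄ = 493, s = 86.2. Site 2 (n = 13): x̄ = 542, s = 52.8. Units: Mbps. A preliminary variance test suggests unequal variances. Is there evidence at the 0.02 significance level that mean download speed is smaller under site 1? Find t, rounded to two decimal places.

Let group 1 = site 1, group 2 = site 2. H0: μ_1 = μ_2; H1: μ_1 < μ_2 (Welch's two-sample t-test, left-tailed).
t = (x̄_1 − x̄_2)/√(s_1²/n_1 + s_2²/n_2) = (493 − 542)/√(86.2²/15 + 52.8²/13) = -1.84
Welch–Satterthwaite df ≈ 23.59
p-value = P(T ≤ -1.84) ≈ 0.0393
Since p ≈ 0.0393 > α = 0.02, fail to reject H0; the data do not provide sufficient evidence against H0.

-1.84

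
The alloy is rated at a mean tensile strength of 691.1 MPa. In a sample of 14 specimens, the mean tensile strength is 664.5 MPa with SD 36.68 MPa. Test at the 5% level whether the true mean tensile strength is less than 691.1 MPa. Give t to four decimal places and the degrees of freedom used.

H0: μ = 691.1; H1: μ < 691.1 (one-sample t-test, left-tailed).
t = (x̄ − μ₀)/(s/√n) = (664.5 − 691.1)/(36.68/√14) = -2.7134
df = n − 1 = 13
p-value = P(T ≤ -2.7134) ≈ 0.009
Since p ≈ 0.009 < α = 0.05, reject H0; the evidence is statistically significant.

t = -2.7134, df = 13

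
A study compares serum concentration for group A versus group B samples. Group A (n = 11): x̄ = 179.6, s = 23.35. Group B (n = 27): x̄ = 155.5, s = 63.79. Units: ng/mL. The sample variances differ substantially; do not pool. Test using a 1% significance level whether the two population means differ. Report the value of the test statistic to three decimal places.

1.703

Let group 1 = group A, group 2 = group B. H0: μ_1 = μ_2; H1: μ_1 ≠ μ_2 (Welch's two-sample t-test, two-sided).
t = (x̄_1 − x̄_2)/√(s_1²/n_1 + s_2²/n_2) = (179.6 − 155.5)/√(23.35²/11 + 63.79²/27) = 1.703
Welch–Satterthwaite df ≈ 35.84
Two-sided p-value ≈ 0.097
Since p ≈ 0.097 > α = 0.01, fail to reject H0; the evidence is not statistically significant.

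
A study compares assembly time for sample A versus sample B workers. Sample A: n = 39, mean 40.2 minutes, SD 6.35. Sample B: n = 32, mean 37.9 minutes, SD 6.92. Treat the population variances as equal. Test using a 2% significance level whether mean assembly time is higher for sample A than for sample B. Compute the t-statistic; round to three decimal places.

1.458

Let group 1 = sample A, group 2 = sample B. H0: μ_1 = μ_2; H1: μ_1 > μ_2 (two-sample pooled-variance t-test, right-tailed).
s_p² = [(39−1)·6.35² + (32−1)·6.92²]/(39+32−2) = 43.7208
t = (40.2 − 37.9)/√[43.7208·(1/39 + 1/32)] = 1.458
df = n₁ + n₂ − 2 = 69
p-value = P(T ≥ 1.458) ≈ 0.0746
Since p ≈ 0.0746 > α = 0.02, fail to reject H0; the evidence is not statistically significant.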